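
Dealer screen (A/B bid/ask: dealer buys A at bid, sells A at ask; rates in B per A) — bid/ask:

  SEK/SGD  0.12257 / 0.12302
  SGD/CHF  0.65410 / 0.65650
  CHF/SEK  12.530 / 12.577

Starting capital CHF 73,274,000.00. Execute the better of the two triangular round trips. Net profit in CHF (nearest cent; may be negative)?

Net profit: CHF 334,726.89

Best loop CHF → SEK → SGD → CHF:
CHF 73,274,000.00 × 12.530 (sell CHF at bid) = SEK 918,123,220.00
SEK 918,123,220.00 × 0.12257 (sell SEK at bid) = SGD 112,534,363.08
SGD 112,534,363.08 × 0.65410 (sell SGD at bid) = CHF 73,608,726.89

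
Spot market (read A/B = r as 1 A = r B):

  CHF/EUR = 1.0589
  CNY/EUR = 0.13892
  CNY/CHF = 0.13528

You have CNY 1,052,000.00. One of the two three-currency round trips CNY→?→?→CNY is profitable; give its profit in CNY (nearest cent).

Profitable loop is CNY → CHF → EUR → CNY:
CNY 1,052,000.00 × 0.13528 = CHF 142,314.56
CHF 142,314.56 × 1.0589 = EUR 150,696.89
EUR 150,696.89 ÷ 0.13892 = CNY 1,084,774.60
Profit = CNY 1,084,774.60 − CNY 1,052,000.00

Profit: CNY 32,774.60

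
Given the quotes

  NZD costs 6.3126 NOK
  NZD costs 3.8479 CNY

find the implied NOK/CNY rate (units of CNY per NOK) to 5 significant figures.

NOK/CNY = 0.60956

1 NOK ÷ 6.3126 = 0.158413 NZD
0.158413 NZD × 3.8479 = 0.609559 CNY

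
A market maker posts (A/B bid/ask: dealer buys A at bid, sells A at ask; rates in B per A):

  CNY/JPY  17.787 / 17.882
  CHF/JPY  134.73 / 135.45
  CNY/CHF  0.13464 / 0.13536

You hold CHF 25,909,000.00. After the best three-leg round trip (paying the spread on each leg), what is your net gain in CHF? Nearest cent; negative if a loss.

Net profit: CHF 373,881.27

Best loop CHF → JPY → CNY → CHF:
CHF 25,909,000.00 × 134.73 (sell CHF at bid) = JPY 3,490,719,570
JPY 3,490,719,570 ÷ 17.882 (buy CNY at ask) = CNY 195,208,565.60
CNY 195,208,565.60 × 0.13464 (sell CNY at bid) = CHF 26,282,881.27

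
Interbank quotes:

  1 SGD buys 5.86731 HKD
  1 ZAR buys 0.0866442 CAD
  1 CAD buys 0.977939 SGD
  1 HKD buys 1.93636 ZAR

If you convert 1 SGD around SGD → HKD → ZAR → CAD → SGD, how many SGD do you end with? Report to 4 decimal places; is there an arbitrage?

Around SGD → HKD → ZAR → CAD → SGD: 1 × 5.86731 × 1.93636 × 0.0866442 × 0.977939 = 0.962668
Product < 1; profitable direction is SGD → CAD → ZAR → HKD → SGD.

0.9627 (arbitrage exists)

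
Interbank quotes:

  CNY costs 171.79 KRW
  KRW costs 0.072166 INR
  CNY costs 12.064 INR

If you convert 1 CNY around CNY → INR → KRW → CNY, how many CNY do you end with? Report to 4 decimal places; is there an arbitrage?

0.9731 (arbitrage exists)

Around CNY → INR → KRW → CNY: 1 × 12.064 ÷ 0.072166 ÷ 171.79 = 0.973107
Product < 1; profitable direction is CNY → KRW → INR → CNY.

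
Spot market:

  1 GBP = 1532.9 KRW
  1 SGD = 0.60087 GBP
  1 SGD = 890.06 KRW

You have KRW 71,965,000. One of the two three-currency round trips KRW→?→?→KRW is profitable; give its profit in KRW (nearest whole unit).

Profitable loop is KRW → SGD → GBP → KRW:
KRW 71,965,000 ÷ 890.06 = SGD 80,854.10
SGD 80,854.10 × 0.60087 = GBP 48,582.80
GBP 48,582.80 × 1532.9 = KRW 74,472,579
Profit = KRW 74,472,579 − KRW 71,965,000

Profit: KRW 2,507,579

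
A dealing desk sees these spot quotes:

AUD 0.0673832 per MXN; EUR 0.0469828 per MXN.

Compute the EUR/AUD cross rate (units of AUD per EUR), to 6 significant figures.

EUR/AUD = 1.43421

1 EUR ÷ 0.0469828 = 21.2844 MXN
21.2844 MXN × 0.0673832 = 1.43421 AUD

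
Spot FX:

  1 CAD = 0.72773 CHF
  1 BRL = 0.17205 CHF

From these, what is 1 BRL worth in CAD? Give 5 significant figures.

1 BRL × 0.17205 = 0.17205 CHF
0.17205 CHF ÷ 0.72773 = 0.23642 CAD

BRL/CAD = 0.23642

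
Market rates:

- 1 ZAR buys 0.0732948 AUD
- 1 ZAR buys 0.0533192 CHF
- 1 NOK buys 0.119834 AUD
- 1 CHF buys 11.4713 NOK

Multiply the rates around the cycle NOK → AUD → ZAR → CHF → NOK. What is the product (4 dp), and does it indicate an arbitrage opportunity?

1.0000 (no arbitrage)

Around NOK → AUD → ZAR → CHF → NOK: 1 × 0.119834 ÷ 0.0732948 × 0.0533192 × 11.4713 = 1.000007
Product ≈ 1 (deviation 0.001%, within rounding noise).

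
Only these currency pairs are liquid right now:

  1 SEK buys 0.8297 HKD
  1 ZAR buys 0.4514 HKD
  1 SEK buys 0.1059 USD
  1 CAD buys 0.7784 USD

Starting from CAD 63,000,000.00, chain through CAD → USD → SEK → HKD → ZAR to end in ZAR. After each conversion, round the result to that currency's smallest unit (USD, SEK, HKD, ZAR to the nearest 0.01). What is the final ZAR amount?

CAD 63,000,000.00 × 0.7784 = USD 49,039,200.00
USD 49,039,200.00 ÷ 0.1059 = SEK 463,070,821.53
SEK 463,070,821.53 × 0.8297 = HKD 384,209,860.62
HKD 384,209,860.62 ÷ 0.4514 = ZAR 851,151,662.87

ZAR 851,151,662.87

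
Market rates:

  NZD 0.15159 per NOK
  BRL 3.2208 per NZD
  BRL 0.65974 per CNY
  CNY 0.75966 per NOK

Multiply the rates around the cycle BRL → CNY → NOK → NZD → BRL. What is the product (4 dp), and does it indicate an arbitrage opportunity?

Around BRL → CNY → NOK → NZD → BRL: 1 ÷ 0.65974 ÷ 0.75966 × 0.15159 × 3.2208 = 0.974187
Product < 1; profitable direction is BRL → NZD → NOK → CNY → BRL.

0.9742 (arbitrage exists)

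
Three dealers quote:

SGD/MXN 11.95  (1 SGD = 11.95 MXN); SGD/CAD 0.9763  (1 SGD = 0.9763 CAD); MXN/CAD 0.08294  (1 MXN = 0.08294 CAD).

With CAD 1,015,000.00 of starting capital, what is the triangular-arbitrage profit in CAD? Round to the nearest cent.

Profit: CAD 15,420.97

Profitable loop is CAD → SGD → MXN → CAD:
CAD 1,015,000.00 ÷ 0.9763 = SGD 1,039,639.46
SGD 1,039,639.46 × 11.95 = MXN 12,423,691.49
MXN 12,423,691.49 × 0.08294 = CAD 1,030,420.97
Profit = CAD 1,030,420.97 − CAD 1,015,000.00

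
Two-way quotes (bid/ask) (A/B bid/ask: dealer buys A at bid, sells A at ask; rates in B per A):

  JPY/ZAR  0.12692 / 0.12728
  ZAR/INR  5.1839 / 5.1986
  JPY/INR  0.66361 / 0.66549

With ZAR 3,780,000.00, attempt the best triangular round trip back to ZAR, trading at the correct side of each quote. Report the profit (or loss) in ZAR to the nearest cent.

Net profit: ZAR 11,038.13

Best loop ZAR → JPY → INR → ZAR:
ZAR 3,780,000.00 ÷ 0.12728 (buy JPY at ask) = JPY 29,698,303
JPY 29,698,303 × 0.66361 (sell JPY at bid) = INR 19,708,090.82
INR 19,708,090.82 ÷ 5.1986 (buy ZAR at ask) = ZAR 3,791,038.13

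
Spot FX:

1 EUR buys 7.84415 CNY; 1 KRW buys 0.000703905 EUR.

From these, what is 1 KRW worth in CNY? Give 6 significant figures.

KRW/CNY = 0.00552154

1 KRW × 0.000703905 = 0.000703905 EUR
0.000703905 EUR × 7.84415 = 0.00552154 CNY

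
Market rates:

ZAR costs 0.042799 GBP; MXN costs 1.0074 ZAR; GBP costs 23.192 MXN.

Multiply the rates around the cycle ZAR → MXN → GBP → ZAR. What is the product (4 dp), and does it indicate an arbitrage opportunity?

Around ZAR → MXN → GBP → ZAR: 1 ÷ 1.0074 ÷ 23.192 ÷ 0.042799 = 1.000060
Product ≈ 1 (deviation 0.006%, within rounding noise).

1.0001 (no arbitrage)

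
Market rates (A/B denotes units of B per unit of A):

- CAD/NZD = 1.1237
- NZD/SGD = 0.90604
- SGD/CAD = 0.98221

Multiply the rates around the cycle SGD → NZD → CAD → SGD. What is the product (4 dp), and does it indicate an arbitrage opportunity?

Around SGD → NZD → CAD → SGD: 1 ÷ 0.90604 ÷ 1.1237 ÷ 0.98221 = 0.999995
Product ≈ 1 (deviation 0.000%, within rounding noise).

1.0000 (no arbitrage)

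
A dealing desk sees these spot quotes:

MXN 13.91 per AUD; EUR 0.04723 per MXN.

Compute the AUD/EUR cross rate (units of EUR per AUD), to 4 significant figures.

AUD/EUR = 0.6570

1 AUD × 13.91 = 13.91 MXN
13.91 MXN × 0.04723 = 0.656969 EUR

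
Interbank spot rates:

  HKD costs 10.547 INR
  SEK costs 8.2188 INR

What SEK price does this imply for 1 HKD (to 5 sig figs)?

1 HKD × 10.547 = 10.547 INR
10.547 INR ÷ 8.2188 = 1.28328 SEK

HKD/SEK = 1.2833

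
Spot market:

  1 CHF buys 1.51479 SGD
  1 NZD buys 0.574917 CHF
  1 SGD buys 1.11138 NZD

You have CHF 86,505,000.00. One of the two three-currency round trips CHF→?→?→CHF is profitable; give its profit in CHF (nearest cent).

Profit: CHF 2,871,028.65

Profitable loop is CHF → NZD → SGD → CHF:
CHF 86,505,000.00 ÷ 0.574917 = NZD 150,465,197.59
NZD 150,465,197.59 ÷ 1.11138 = SGD 135,385,914.44
SGD 135,385,914.44 ÷ 1.51479 = CHF 89,376,028.65
Profit = CHF 89,376,028.65 − CHF 86,505,000.00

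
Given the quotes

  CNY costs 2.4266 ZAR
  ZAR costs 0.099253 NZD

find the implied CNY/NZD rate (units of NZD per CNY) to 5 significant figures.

1 CNY × 2.4266 = 2.4266 ZAR
2.4266 ZAR × 0.099253 = 0.240847 NZD

CNY/NZD = 0.24085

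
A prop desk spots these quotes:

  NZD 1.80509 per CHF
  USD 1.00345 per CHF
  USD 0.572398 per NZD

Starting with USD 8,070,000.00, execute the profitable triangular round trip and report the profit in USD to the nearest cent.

Profitable loop is USD → CHF → NZD → USD:
USD 8,070,000.00 ÷ 1.00345 = CHF 8,042,254.22
CHF 8,042,254.22 × 1.80509 = NZD 14,516,992.68
NZD 14,516,992.68 × 0.572398 = USD 8,309,497.57
Profit = USD 8,309,497.57 − USD 8,070,000.00

Profit: USD 239,497.57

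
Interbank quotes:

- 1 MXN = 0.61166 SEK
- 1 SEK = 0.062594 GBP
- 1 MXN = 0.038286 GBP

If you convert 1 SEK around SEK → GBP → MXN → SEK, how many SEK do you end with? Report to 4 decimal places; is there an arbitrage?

Around SEK → GBP → MXN → SEK: 1 × 0.062594 ÷ 0.038286 × 0.61166 = 1.000006
Product ≈ 1 (deviation 0.001%, within rounding noise).

1.0000 (no arbitrage)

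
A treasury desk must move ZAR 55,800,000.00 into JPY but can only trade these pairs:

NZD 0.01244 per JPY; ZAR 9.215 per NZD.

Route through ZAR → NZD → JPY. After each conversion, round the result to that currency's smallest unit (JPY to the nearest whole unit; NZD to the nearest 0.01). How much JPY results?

JPY 486,764,031

ZAR 55,800,000.00 ÷ 9.215 = NZD 6,055,344.55
NZD 6,055,344.55 ÷ 0.01244 = JPY 486,764,031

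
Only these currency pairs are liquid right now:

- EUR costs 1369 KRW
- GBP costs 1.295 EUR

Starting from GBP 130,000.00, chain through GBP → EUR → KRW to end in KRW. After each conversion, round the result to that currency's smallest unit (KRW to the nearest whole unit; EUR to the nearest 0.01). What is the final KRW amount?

KRW 230,471,150

GBP 130,000.00 × 1.295 = EUR 168,350.00
EUR 168,350.00 × 1369 = KRW 230,471,150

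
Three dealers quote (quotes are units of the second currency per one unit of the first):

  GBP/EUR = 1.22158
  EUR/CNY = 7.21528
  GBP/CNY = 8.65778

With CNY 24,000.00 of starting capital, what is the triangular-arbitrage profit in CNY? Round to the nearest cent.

Profit: CNY 433.17

Profitable loop is CNY → GBP → EUR → CNY:
CNY 24,000.00 ÷ 8.65778 = GBP 2,772.07
GBP 2,772.07 × 1.22158 = EUR 3,386.31
EUR 3,386.31 × 7.21528 = CNY 24,433.17
Profit = CNY 24,433.17 − CNY 24,000.00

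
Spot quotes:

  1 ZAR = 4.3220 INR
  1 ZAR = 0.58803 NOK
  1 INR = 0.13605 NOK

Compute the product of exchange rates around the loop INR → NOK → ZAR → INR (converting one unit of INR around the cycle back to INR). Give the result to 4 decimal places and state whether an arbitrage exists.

Around INR → NOK → ZAR → INR: 1 × 0.13605 ÷ 0.58803 × 4.3220 = 0.999963
Product ≈ 1 (deviation 0.004%, within rounding noise).

1.0000 (no arbitrage)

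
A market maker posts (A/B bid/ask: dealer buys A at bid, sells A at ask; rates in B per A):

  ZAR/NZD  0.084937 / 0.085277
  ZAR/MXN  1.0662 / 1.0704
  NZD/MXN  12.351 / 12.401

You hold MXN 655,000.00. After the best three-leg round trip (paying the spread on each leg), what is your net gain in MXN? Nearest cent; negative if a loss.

Net profit: MXN 5,376.12

Best loop MXN → NZD → ZAR → MXN:
MXN 655,000.00 ÷ 12.401 (buy NZD at ask) = NZD 52,818.32
NZD 52,818.32 ÷ 0.085277 (buy ZAR at ask) = ZAR 619,373.58
ZAR 619,373.58 × 1.0662 (sell ZAR at bid) = MXN 660,376.12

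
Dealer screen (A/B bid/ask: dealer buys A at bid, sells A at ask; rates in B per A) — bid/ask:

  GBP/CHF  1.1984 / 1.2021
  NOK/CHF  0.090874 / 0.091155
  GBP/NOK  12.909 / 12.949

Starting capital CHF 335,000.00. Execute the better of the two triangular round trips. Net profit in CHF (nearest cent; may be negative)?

Net profit: CHF 5,118.21

Best loop CHF → NOK → GBP → CHF:
CHF 335,000.00 ÷ 0.091155 (buy NOK at ask) = NOK 3,675,058.97
NOK 3,675,058.97 ÷ 12.949 (buy GBP at ask) = GBP 283,810.25
GBP 283,810.25 × 1.1984 (sell GBP at bid) = CHF 340,118.21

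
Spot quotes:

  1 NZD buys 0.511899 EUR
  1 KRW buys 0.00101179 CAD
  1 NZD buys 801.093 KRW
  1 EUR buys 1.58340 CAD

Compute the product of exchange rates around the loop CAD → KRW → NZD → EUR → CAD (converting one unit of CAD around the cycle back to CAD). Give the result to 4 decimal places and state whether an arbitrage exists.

Around CAD → KRW → NZD → EUR → CAD: 1 ÷ 0.00101179 ÷ 801.093 × 0.511899 × 1.58340 = 1.000004
Product ≈ 1 (deviation 0.000%, within rounding noise).

1.0000 (no arbitrage)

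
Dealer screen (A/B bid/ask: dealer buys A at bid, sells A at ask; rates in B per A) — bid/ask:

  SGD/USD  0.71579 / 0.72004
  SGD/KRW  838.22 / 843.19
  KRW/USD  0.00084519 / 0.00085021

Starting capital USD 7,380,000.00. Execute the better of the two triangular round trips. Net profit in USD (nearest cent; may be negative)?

Best loop USD → KRW → SGD → USD:
USD 7,380,000.00 ÷ 0.00085021 (buy KRW at ask) = KRW 8,680,208,419
KRW 8,680,208,419 ÷ 843.19 (buy SGD at ask) = SGD 10,294,486.91
SGD 10,294,486.91 × 0.71579 (sell SGD at bid) = USD 7,368,690.79

Net result: USD -11,309.21 (no profitable arbitrage after spreads)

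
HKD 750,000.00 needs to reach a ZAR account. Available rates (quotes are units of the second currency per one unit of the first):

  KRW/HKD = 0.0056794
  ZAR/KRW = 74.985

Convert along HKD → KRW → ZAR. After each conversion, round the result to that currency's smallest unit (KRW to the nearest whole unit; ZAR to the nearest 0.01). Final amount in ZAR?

HKD 750,000.00 ÷ 0.0056794 = KRW 132,056,203
KRW 132,056,203 ÷ 74.985 = ZAR 1,761,101.59

ZAR 1,761,101.59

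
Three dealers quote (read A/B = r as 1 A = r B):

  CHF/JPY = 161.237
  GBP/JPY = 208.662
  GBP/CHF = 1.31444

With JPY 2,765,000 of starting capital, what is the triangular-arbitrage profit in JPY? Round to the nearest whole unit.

Profitable loop is JPY → GBP → CHF → JPY:
JPY 2,765,000 ÷ 208.662 = GBP 13,251.10
GBP 13,251.10 × 1.31444 = CHF 17,417.77
CHF 17,417.77 × 161.237 = JPY 2,808,389
Profit = JPY 2,808,389 − JPY 2,765,000

Profit: JPY 43,389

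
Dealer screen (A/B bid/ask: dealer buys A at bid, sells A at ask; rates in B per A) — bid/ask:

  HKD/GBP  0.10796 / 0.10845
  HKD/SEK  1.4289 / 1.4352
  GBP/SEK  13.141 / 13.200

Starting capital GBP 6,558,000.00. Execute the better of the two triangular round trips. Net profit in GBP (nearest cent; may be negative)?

Net result: GBP -12,094.05 (no profitable arbitrage after spreads)

Best loop GBP → HKD → SEK → GBP:
GBP 6,558,000.00 ÷ 0.10845 (buy HKD at ask) = HKD 60,470,262.79
HKD 60,470,262.79 × 1.4289 (sell HKD at bid) = SEK 86,405,958.51
SEK 86,405,958.51 ÷ 13.200 (buy GBP at ask) = GBP 6,545,905.95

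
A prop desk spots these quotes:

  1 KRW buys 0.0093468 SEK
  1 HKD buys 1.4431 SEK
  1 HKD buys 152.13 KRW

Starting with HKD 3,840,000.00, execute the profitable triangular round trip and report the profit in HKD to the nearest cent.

Profit: HKD 57,174.35

Profitable loop is HKD → SEK → KRW → HKD:
HKD 3,840,000.00 × 1.4431 = SEK 5,541,504.00
SEK 5,541,504.00 ÷ 0.0093468 = KRW 592,877,134
KRW 592,877,134 ÷ 152.13 = HKD 3,897,174.35
Profit = HKD 3,897,174.35 − HKD 3,840,000.00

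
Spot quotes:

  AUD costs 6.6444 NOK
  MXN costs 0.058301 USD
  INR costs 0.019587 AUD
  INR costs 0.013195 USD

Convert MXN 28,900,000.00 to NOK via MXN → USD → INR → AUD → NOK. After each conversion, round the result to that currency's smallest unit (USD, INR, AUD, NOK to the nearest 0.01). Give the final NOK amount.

NOK 16,618,359.34

MXN 28,900,000.00 × 0.058301 = USD 1,684,898.90
USD 1,684,898.90 ÷ 0.013195 = INR 127,692,224.33
INR 127,692,224.33 × 0.019587 = AUD 2,501,107.60
AUD 2,501,107.60 × 6.6444 = NOK 16,618,359.34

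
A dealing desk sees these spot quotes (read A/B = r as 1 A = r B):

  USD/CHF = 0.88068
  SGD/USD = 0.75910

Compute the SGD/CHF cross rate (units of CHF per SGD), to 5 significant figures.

1 SGD × 0.75910 = 0.7591 USD
0.7591 USD × 0.88068 = 0.668524 CHF

SGD/CHF = 0.66852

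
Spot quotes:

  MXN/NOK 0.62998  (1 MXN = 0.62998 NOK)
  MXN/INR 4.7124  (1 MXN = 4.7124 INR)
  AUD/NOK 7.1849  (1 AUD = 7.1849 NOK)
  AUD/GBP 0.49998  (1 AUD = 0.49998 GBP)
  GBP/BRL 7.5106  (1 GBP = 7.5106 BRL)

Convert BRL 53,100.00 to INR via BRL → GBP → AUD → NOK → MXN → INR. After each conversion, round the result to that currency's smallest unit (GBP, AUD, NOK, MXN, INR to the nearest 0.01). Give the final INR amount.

BRL 53,100.00 ÷ 7.5106 = GBP 7,070.01
GBP 7,070.01 ÷ 0.49998 = AUD 14,140.59
AUD 14,140.59 × 7.1849 = NOK 101,598.73
NOK 101,598.73 ÷ 0.62998 = MXN 161,272.95
MXN 161,272.95 × 4.7124 = INR 759,982.65

INR 759,982.65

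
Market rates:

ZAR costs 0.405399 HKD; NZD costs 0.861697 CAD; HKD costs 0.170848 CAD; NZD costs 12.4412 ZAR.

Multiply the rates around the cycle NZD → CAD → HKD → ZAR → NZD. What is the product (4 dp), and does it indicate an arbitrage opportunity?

Around NZD → CAD → HKD → ZAR → NZD: 1 × 0.861697 ÷ 0.170848 ÷ 0.405399 ÷ 12.4412 = 0.999999
Product ≈ 1 (deviation 0.000%, within rounding noise).

1.0000 (no arbitrage)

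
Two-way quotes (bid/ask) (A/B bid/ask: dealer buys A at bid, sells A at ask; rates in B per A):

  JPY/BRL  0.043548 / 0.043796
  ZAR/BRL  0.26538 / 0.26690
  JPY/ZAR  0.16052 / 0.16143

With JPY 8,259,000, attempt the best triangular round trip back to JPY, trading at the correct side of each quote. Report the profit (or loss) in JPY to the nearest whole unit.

Net profit: JPY 88,624

Best loop JPY → BRL → ZAR → JPY:
JPY 8,259,000 × 0.043548 (sell JPY at bid) = BRL 359,662.93
BRL 359,662.93 ÷ 0.26690 (buy ZAR at ask) = ZAR 1,347,556.88
ZAR 1,347,556.88 ÷ 0.16143 (buy JPY at ask) = JPY 8,347,624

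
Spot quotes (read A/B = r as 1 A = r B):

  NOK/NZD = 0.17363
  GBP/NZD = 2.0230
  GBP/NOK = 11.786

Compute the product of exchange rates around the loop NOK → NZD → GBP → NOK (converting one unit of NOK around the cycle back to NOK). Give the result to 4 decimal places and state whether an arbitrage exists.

Around NOK → NZD → GBP → NOK: 1 × 0.17363 ÷ 2.0230 × 11.786 = 1.011569
Product > 1; profitable direction is NOK → NZD → GBP → NOK.

1.0116 (arbitrage exists)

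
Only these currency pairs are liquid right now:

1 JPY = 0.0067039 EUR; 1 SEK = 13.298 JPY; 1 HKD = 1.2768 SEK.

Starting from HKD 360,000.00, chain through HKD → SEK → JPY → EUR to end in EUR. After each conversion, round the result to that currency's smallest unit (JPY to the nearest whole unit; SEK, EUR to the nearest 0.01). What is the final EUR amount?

EUR 40,976.91

HKD 360,000.00 × 1.2768 = SEK 459,648.00
SEK 459,648.00 × 13.298 = JPY 6,112,399
JPY 6,112,399 × 0.0067039 = EUR 40,976.91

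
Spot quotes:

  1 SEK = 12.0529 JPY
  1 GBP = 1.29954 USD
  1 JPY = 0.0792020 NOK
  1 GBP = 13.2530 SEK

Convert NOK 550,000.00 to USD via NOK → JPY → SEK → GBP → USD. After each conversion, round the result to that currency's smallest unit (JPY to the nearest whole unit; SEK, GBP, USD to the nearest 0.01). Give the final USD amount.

USD 56,495.06

NOK 550,000.00 ÷ 0.0792020 = JPY 6,944,269
JPY 6,944,269 ÷ 12.0529 = SEK 576,149.23
SEK 576,149.23 ÷ 13.2530 = GBP 43,473.12
GBP 43,473.12 × 1.29954 = USD 56,495.06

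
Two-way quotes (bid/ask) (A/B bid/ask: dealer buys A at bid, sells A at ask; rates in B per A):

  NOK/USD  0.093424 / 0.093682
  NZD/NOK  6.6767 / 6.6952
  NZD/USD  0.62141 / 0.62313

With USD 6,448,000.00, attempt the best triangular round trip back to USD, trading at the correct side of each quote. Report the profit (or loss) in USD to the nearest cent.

Net profit: USD 6,560.70

Best loop USD → NZD → NOK → USD:
USD 6,448,000.00 ÷ 0.62313 (buy NZD at ask) = NZD 10,347,760.50
NZD 10,347,760.50 × 6.6767 (sell NZD at bid) = NOK 69,088,892.53
NOK 69,088,892.53 × 0.093424 (sell NOK at bid) = USD 6,454,560.70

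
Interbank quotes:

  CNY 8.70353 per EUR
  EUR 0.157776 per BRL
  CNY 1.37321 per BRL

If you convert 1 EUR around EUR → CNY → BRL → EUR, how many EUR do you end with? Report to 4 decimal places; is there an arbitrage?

Around EUR → CNY → BRL → EUR: 1 × 8.70353 ÷ 1.37321 × 0.157776 = 0.999999
Product ≈ 1 (deviation 0.000%, within rounding noise).

1.0000 (no arbitrage)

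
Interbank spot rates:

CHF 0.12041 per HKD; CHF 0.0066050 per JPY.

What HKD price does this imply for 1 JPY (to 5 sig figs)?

1 JPY × 0.0066050 = 0.006605 CHF
0.006605 CHF ÷ 0.12041 = 0.0548542 HKD

JPY/HKD = 0.054854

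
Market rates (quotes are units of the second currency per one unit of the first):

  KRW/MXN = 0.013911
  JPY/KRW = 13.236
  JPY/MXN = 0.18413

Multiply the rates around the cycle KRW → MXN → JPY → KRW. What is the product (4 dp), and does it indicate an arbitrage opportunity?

1.0000 (no arbitrage)

Around KRW → MXN → JPY → KRW: 1 × 0.013911 ÷ 0.18413 × 13.236 = 0.999978
Product ≈ 1 (deviation 0.002%, within rounding noise).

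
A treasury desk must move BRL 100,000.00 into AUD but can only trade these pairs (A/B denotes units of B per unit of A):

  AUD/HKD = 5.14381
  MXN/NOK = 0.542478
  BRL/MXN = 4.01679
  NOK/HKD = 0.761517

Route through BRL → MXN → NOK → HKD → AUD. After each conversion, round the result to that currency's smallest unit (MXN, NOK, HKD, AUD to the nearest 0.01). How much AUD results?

BRL 100,000.00 × 4.01679 = MXN 401,679.00
MXN 401,679.00 × 0.542478 = NOK 217,902.02
NOK 217,902.02 × 0.761517 = HKD 165,936.09
HKD 165,936.09 ÷ 5.14381 = AUD 32,259.37

AUD 32,259.37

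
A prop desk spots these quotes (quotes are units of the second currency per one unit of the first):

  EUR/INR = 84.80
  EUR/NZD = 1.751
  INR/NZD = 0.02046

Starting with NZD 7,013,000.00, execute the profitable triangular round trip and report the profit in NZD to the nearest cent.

Profitable loop is NZD → INR → EUR → NZD:
NZD 7,013,000.00 ÷ 0.02046 = INR 342,766,373.41
INR 342,766,373.41 ÷ 84.80 = EUR 4,042,056.29
EUR 4,042,056.29 × 1.751 = NZD 7,077,640.56
Profit = NZD 7,077,640.56 − NZD 7,013,000.00

Profit: NZD 64,640.56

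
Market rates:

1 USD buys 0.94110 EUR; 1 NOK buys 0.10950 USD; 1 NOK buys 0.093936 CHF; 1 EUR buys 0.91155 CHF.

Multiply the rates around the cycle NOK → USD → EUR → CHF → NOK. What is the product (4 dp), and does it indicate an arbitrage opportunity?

Around NOK → USD → EUR → CHF → NOK: 1 × 0.10950 × 0.94110 × 0.91155 ÷ 0.093936 = 0.999996
Product ≈ 1 (deviation 0.000%, within rounding noise).

1.0000 (no arbitrage)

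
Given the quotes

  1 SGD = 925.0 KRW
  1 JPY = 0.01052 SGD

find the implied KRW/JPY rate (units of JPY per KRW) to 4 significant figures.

1 KRW ÷ 925.0 = 0.00108108 SGD
0.00108108 SGD ÷ 0.01052 = 0.102764 JPY

KRW/JPY = 0.1028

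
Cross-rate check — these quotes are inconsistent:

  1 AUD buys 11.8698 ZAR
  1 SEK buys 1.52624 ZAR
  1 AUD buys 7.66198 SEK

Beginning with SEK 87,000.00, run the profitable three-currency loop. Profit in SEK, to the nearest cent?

Profit: SEK 1,307.75

Profitable loop is SEK → AUD → ZAR → SEK:
SEK 87,000.00 ÷ 7.66198 = AUD 11,354.77
AUD 11,354.77 × 11.8698 = ZAR 134,778.82
ZAR 134,778.82 ÷ 1.52624 = SEK 88,307.75
Profit = SEK 88,307.75 − SEK 87,000.00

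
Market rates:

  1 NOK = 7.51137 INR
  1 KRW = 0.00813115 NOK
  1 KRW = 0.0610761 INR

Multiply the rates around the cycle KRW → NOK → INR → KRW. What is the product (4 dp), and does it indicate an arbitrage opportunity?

1.0000 (no arbitrage)

Around KRW → NOK → INR → KRW: 1 × 0.00813115 × 7.51137 ÷ 0.0610761 = 1.000000
Product ≈ 1 (deviation 0.000%, within rounding noise).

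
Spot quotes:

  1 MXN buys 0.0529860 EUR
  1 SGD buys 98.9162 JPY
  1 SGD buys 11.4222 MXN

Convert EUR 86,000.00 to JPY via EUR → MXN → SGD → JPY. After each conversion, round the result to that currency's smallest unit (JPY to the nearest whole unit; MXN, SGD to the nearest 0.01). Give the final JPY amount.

EUR 86,000.00 ÷ 0.0529860 = MXN 1,623,070.24
MXN 1,623,070.24 ÷ 11.4222 = SGD 142,097.87
SGD 142,097.87 × 98.9162 = JPY 14,055,781

JPY 14,055,781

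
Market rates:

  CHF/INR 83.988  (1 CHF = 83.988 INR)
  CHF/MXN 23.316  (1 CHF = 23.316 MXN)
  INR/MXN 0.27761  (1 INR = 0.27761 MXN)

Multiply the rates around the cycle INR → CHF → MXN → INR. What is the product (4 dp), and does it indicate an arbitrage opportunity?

Around INR → CHF → MXN → INR: 1 ÷ 83.988 × 23.316 ÷ 0.27761 = 1.000004
Product ≈ 1 (deviation 0.000%, within rounding noise).

1.0000 (no arbitrage)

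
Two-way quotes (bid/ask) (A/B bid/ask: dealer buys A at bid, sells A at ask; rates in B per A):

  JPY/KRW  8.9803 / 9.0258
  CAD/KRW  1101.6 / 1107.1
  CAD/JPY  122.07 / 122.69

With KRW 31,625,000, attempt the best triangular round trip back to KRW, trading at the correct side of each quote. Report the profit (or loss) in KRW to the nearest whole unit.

Net result: KRW -164,937 (no profitable arbitrage after spreads)

Best loop KRW → JPY → CAD → KRW:
KRW 31,625,000 ÷ 9.0258 (buy JPY at ask) = JPY 3,503,845
JPY 3,503,845 ÷ 122.69 (buy CAD at ask) = CAD 28,558.52
CAD 28,558.52 × 1101.6 (sell CAD at bid) = KRW 31,460,063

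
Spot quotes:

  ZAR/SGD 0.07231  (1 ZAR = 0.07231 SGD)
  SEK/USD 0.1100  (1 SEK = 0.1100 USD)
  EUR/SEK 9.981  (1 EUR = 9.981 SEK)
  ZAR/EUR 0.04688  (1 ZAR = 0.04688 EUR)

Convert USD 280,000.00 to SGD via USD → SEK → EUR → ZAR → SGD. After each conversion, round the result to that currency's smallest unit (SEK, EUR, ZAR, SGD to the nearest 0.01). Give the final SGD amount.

USD 280,000.00 ÷ 0.1100 = SEK 2,545,454.55
SEK 2,545,454.55 ÷ 9.981 = EUR 255,030.01
EUR 255,030.01 ÷ 0.04688 = ZAR 5,440,059.94
ZAR 5,440,059.94 × 0.07231 = SGD 393,370.73

SGD 393,370.73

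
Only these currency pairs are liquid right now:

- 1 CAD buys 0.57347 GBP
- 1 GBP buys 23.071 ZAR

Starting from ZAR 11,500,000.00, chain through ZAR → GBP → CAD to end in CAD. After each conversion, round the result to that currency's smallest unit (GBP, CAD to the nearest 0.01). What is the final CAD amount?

CAD 869,202.00

ZAR 11,500,000.00 ÷ 23.071 = GBP 498,461.27
GBP 498,461.27 ÷ 0.57347 = CAD 869,202.00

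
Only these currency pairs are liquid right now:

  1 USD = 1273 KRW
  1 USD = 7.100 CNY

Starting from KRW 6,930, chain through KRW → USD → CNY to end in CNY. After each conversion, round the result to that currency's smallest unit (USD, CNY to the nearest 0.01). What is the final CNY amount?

KRW 6,930 ÷ 1273 = USD 5.44
USD 5.44 × 7.100 = CNY 38.62

CNY 38.62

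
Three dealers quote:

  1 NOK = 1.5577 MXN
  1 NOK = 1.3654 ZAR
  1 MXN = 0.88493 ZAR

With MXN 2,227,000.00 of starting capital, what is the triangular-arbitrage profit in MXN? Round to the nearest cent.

Profitable loop is MXN → ZAR → NOK → MXN:
MXN 2,227,000.00 × 0.88493 = ZAR 1,970,739.11
ZAR 1,970,739.11 ÷ 1.3654 = NOK 1,443,341.96
NOK 1,443,341.96 × 1.5577 = MXN 2,248,293.77
Profit = MXN 2,248,293.77 − MXN 2,227,000.00

Profit: MXN 21,293.77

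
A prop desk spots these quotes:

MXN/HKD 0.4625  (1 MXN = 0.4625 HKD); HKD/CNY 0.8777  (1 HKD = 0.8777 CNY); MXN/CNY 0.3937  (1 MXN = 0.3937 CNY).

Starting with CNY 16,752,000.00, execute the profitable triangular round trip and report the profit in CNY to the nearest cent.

Profit: CNY 520,654.46

Profitable loop is CNY → MXN → HKD → CNY:
CNY 16,752,000.00 ÷ 0.3937 = MXN 42,550,165.10
MXN 42,550,165.10 × 0.4625 = HKD 19,679,451.36
HKD 19,679,451.36 × 0.8777 = CNY 17,272,654.46
Profit = CNY 17,272,654.46 − CNY 16,752,000.00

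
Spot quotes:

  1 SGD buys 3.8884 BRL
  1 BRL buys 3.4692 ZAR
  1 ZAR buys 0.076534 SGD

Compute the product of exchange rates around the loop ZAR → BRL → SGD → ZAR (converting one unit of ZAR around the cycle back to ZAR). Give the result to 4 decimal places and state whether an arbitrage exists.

Around ZAR → BRL → SGD → ZAR: 1 ÷ 3.4692 ÷ 3.8884 ÷ 0.076534 = 0.968602
Product < 1; profitable direction is ZAR → SGD → BRL → ZAR.

0.9686 (arbitrage exists)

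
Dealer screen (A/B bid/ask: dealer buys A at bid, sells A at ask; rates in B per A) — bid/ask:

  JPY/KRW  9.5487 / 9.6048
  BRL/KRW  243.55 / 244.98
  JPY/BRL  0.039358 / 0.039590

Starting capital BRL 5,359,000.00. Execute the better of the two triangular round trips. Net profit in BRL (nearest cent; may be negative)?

Net result: BRL -10,689.82 (no profitable arbitrage after spreads)

Best loop BRL → KRW → JPY → BRL:
BRL 5,359,000.00 × 243.55 (sell BRL at bid) = KRW 1,305,184,450
KRW 1,305,184,450 ÷ 9.6048 (buy JPY at ask) = JPY 135,888,769
JPY 135,888,769 × 0.039358 (sell JPY at bid) = BRL 5,348,310.18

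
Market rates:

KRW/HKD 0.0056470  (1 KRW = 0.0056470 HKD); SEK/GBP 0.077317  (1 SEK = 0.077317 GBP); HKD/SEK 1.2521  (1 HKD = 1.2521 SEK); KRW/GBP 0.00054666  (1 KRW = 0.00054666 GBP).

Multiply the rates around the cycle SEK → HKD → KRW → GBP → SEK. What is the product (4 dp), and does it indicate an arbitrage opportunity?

Around SEK → HKD → KRW → GBP → SEK: 1 ÷ 1.2521 ÷ 0.0056470 × 0.00054666 ÷ 0.077317 = 0.999967
Product ≈ 1 (deviation 0.003%, within rounding noise).

1.0000 (no arbitrage)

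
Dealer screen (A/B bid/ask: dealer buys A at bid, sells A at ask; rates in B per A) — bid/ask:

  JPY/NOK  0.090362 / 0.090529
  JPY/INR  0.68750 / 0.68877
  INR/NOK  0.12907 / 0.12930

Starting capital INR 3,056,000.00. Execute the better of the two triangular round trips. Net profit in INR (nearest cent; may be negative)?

Net profit: INR 44,747.75

Best loop INR → JPY → NOK → INR:
INR 3,056,000.00 ÷ 0.68877 (buy JPY at ask) = JPY 4,436,895
JPY 4,436,895 × 0.090362 (sell JPY at bid) = NOK 400,926.68
NOK 400,926.68 ÷ 0.12930 (buy INR at ask) = INR 3,100,747.75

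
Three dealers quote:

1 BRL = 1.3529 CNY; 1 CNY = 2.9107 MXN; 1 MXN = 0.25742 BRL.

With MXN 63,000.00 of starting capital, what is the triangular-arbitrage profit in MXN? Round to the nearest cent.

Profitable loop is MXN → BRL → CNY → MXN:
MXN 63,000.00 × 0.25742 = BRL 16,217.46
BRL 16,217.46 × 1.3529 = CNY 21,940.60
CNY 21,940.60 × 2.9107 = MXN 63,862.51
Profit = MXN 63,862.51 − MXN 63,000.00

Profit: MXN 862.51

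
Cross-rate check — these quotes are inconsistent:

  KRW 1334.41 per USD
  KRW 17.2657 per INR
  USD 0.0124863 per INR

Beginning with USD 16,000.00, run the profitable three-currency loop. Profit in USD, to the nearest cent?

Profit: USD 579.87

Profitable loop is USD → INR → KRW → USD:
USD 16,000.00 ÷ 0.0124863 = INR 1,281,404.42
INR 1,281,404.42 × 17.2657 = KRW 22,124,344
KRW 22,124,344 ÷ 1334.41 = USD 16,579.87
Profit = USD 16,579.87 − USD 16,000.00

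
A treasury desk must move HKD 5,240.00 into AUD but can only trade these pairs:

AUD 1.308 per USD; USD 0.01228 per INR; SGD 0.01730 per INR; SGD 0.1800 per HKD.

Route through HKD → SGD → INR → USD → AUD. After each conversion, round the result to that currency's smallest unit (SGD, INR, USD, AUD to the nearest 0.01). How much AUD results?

HKD 5,240.00 × 0.1800 = SGD 943.20
SGD 943.20 ÷ 0.01730 = INR 54,520.23
INR 54,520.23 × 0.01228 = USD 669.51
USD 669.51 × 1.308 = AUD 875.72

AUD 875.72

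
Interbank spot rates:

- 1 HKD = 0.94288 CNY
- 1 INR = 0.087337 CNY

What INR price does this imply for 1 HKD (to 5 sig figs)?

1 HKD × 0.94288 = 0.94288 CNY
0.94288 CNY ÷ 0.087337 = 10.7959 INR

HKD/INR = 10.796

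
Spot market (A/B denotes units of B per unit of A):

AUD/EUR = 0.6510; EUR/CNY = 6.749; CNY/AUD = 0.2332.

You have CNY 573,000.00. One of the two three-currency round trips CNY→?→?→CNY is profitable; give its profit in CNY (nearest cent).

Profit: CNY 14,088.52

Profitable loop is CNY → AUD → EUR → CNY:
CNY 573,000.00 × 0.2332 = AUD 133,623.60
AUD 133,623.60 × 0.6510 = EUR 86,988.96
EUR 86,988.96 × 6.749 = CNY 587,088.52
Profit = CNY 587,088.52 − CNY 573,000.00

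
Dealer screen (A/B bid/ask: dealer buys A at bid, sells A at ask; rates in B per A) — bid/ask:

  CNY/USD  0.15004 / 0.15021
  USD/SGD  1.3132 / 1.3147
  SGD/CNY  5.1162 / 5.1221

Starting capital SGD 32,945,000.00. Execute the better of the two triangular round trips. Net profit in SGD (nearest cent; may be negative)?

Net profit: SGD 265,464.87

Best loop SGD → CNY → USD → SGD:
SGD 32,945,000.00 × 5.1162 (sell SGD at bid) = CNY 168,553,209.00
CNY 168,553,209.00 × 0.15004 (sell CNY at bid) = USD 25,289,723.48
USD 25,289,723.48 × 1.3132 (sell USD at bid) = SGD 33,210,464.87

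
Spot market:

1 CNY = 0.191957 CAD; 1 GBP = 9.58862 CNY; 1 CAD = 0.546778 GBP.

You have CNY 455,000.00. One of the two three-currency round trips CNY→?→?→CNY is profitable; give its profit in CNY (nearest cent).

Profit: CNY 2,912.49

Profitable loop is CNY → CAD → GBP → CNY:
CNY 455,000.00 × 0.191957 = CAD 87,340.43
CAD 87,340.43 × 0.546778 = GBP 47,755.83
GBP 47,755.83 × 9.58862 = CNY 457,912.49
Profit = CNY 457,912.49 − CNY 455,000.00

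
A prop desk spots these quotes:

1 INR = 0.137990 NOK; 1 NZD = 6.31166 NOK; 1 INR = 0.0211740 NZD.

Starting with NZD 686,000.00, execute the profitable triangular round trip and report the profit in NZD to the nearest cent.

Profitable loop is NZD → INR → NOK → NZD:
NZD 686,000.00 ÷ 0.0211740 = INR 32,398,224.24
INR 32,398,224.24 × 0.137990 = NOK 4,470,630.96
NOK 4,470,630.96 ÷ 6.31166 = NZD 708,313.02
Profit = NZD 708,313.02 − NZD 686,000.00

Profit: NZD 22,313.02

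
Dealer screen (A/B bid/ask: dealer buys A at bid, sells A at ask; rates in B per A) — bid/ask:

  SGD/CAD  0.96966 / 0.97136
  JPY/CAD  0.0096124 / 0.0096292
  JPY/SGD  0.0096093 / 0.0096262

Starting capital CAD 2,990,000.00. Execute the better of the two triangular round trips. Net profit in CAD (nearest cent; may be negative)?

Best loop CAD → SGD → JPY → CAD:
CAD 2,990,000.00 ÷ 0.97136 (buy SGD at ask) = SGD 3,078,158.46
SGD 3,078,158.46 ÷ 0.0096262 (buy JPY at ask) = JPY 319,768,804
JPY 319,768,804 × 0.0096124 (sell JPY at bid) = CAD 3,073,745.65

Net profit: CAD 83,745.65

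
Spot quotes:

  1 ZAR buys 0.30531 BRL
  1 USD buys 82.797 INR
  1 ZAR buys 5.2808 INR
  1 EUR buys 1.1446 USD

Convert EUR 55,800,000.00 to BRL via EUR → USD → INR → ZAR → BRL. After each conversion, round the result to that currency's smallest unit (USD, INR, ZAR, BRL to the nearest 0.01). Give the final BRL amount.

EUR 55,800,000.00 × 1.1446 = USD 63,868,680.00
USD 63,868,680.00 × 82.797 = INR 5,288,135,097.96
INR 5,288,135,097.96 ÷ 5.2808 = ZAR 1,001,389,012.64
ZAR 1,001,389,012.64 × 0.30531 = BRL 305,734,079.45

BRL 305,734,079.45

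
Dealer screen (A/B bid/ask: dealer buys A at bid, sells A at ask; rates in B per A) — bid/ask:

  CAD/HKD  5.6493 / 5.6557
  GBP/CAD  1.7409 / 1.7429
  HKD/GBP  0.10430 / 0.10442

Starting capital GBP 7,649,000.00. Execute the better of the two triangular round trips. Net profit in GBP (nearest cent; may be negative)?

Net profit: GBP 197,164.93

Best loop GBP → CAD → HKD → GBP:
GBP 7,649,000.00 × 1.7409 (sell GBP at bid) = CAD 13,316,144.10
CAD 13,316,144.10 × 5.6493 (sell CAD at bid) = HKD 75,226,892.86
HKD 75,226,892.86 × 0.10430 (sell HKD at bid) = GBP 7,846,164.93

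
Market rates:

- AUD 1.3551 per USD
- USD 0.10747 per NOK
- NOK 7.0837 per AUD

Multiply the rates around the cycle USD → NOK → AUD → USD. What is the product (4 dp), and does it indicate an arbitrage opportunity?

0.9694 (arbitrage exists)

Around USD → NOK → AUD → USD: 1 ÷ 0.10747 ÷ 7.0837 ÷ 1.3551 = 0.969351
Product < 1; profitable direction is USD → AUD → NOK → USD.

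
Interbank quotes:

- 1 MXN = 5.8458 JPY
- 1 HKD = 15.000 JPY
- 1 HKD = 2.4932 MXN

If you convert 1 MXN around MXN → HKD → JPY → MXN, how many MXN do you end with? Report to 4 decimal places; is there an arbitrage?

1.0292 (arbitrage exists)

Around MXN → HKD → JPY → MXN: 1 ÷ 2.4932 × 15.000 ÷ 5.8458 = 1.029177
Product > 1; profitable direction is MXN → HKD → JPY → MXN.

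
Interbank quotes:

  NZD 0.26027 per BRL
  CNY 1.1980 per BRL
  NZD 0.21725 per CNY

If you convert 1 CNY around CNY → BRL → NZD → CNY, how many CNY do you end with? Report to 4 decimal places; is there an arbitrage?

1.0000 (no arbitrage)

Around CNY → BRL → NZD → CNY: 1 ÷ 1.1980 × 0.26027 ÷ 0.21725 = 1.000017
Product ≈ 1 (deviation 0.002%, within rounding noise).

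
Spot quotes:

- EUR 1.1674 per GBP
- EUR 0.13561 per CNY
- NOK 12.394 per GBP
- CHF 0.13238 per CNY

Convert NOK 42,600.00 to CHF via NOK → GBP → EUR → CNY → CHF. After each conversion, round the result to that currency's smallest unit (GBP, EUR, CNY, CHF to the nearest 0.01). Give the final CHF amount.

CHF 3,916.96

NOK 42,600.00 ÷ 12.394 = GBP 3,437.15
GBP 3,437.15 × 1.1674 = EUR 4,012.53
EUR 4,012.53 ÷ 0.13561 = CNY 29,588.75
CNY 29,588.75 × 0.13238 = CHF 3,916.96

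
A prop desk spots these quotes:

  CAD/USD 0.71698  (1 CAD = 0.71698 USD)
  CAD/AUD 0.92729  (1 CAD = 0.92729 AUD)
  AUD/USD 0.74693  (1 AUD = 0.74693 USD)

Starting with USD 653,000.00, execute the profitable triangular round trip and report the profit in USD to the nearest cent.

Profit: USD 22,965.83

Profitable loop is USD → AUD → CAD → USD:
USD 653,000.00 ÷ 0.74693 = AUD 874,245.24
AUD 874,245.24 ÷ 0.92729 = CAD 942,795.94
CAD 942,795.94 × 0.71698 = USD 675,965.83
Profit = USD 675,965.83 − USD 653,000.00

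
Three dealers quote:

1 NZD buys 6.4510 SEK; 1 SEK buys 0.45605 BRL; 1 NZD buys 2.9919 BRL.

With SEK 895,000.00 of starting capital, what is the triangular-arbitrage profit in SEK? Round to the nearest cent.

Profitable loop is SEK → NZD → BRL → SEK:
SEK 895,000.00 ÷ 6.4510 = NZD 138,738.18
NZD 138,738.18 × 2.9919 = BRL 415,090.76
BRL 415,090.76 ÷ 0.45605 = SEK 910,186.96
Profit = SEK 910,186.96 − SEK 895,000.00

Profit: SEK 15,186.96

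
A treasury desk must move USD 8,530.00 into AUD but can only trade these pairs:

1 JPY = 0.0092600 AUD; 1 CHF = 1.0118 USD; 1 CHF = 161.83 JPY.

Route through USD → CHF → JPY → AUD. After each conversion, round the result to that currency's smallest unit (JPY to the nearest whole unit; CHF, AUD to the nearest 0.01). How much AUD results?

USD 8,530.00 ÷ 1.0118 = CHF 8,430.52
CHF 8,430.52 × 161.83 = JPY 1,364,311
JPY 1,364,311 × 0.0092600 = AUD 12,633.52

AUD 12,633.52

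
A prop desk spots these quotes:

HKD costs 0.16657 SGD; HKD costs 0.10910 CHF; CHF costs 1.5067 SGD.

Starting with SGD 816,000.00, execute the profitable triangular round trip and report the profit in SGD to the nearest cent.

Profit: SGD 10,866.52

Profitable loop is SGD → CHF → HKD → SGD:
SGD 816,000.00 ÷ 1.5067 = CHF 541,580.94
CHF 541,580.94 ÷ 0.10910 = HKD 4,964,078.26
HKD 4,964,078.26 × 0.16657 = SGD 826,866.52
Profit = SGD 826,866.52 − SGD 816,000.00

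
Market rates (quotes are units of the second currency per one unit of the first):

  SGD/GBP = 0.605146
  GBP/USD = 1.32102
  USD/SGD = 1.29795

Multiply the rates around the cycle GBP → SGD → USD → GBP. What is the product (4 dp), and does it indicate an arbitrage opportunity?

Around GBP → SGD → USD → GBP: 1 ÷ 0.605146 ÷ 1.29795 ÷ 1.32102 = 0.963768
Product < 1; profitable direction is GBP → USD → SGD → GBP.

0.9638 (arbitrage exists)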